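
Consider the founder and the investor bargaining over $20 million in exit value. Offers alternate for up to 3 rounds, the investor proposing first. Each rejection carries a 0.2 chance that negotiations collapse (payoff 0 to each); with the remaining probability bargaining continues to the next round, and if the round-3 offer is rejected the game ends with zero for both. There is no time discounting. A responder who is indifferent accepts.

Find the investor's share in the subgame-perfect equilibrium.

16.8

By backward induction:
Round 3 (the investor proposes): rejection yields 0 for the founder; the investor offers 0 and keeps 20.
Round 2 (the founder proposes): rejecting gives the investor an expected 0.8 × 20 = 16. The founder offers 16 and keeps 20 − 16 = 4.
Round 1 (the investor proposes): rejecting gives the founder an expected 0.8 × 4 = 3.2. The investor offers 3.2 and keeps 20 − 3.2 = 16.8.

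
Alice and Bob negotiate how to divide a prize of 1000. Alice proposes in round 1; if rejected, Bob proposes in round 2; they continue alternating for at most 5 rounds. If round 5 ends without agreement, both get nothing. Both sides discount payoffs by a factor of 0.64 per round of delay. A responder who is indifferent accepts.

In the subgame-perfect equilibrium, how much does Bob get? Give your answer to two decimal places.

Round 5 (Alice proposes): rejection yields 0 for Bob; Alice offers 0 and keeps 1000.
Round 4 (Bob proposes): Alice can get 1000 next round, worth 0.64 × 1000 = 640 now, so Bob offers 640, keeping 360.
Round 3 (Alice proposes): Bob can get 360 next round, worth 0.64 × 360 = 230.4 now. Alice offers 230.4 and keeps 1000 − 230.4 = 769.6.
Round 2 (Bob proposes): Alice can get 769.6 next round, worth 0.64 × 769.6 = 492.544 now, so Bob offers 492.544, keeping 507.456.
Round 1 (Alice proposes): Bob can get 507.456 next round, worth 0.64 × 507.456 = 324.77184 now. Alice offers 324.77184 and keeps 1000 − 324.77184 = 675.22816.

324.77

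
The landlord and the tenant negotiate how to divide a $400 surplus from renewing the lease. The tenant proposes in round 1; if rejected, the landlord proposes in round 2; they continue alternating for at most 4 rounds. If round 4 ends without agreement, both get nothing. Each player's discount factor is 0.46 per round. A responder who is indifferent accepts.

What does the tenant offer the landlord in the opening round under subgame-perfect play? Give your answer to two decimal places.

Round 4 (the landlord proposes): rejection yields 0 for the tenant; the landlord offers 0 and keeps 400.
Round 3 (the tenant proposes): the landlord can get 400 next round, worth 0.46 × 400 = 184 now. The tenant offers 184 and keeps 400 − 184 = 216.
Round 2 (the landlord proposes): the tenant can get 216 next round, worth 0.46 × 216 = 99.36 now, so the landlord offers 99.36, keeping 300.64.
Round 1 (the tenant proposes): the landlord can get 300.64 next round, worth 0.46 × 300.64 = 138.2944 now; the tenant offers that and keeps 261.7056.

138.29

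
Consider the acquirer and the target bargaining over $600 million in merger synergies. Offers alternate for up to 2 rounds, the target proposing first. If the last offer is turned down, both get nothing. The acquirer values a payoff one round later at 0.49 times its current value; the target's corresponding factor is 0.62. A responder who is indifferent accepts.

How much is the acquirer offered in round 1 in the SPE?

Round 2 (the acquirer proposes): rejection yields 0 for the target; the acquirer offers 0 and keeps 600.
Round 1 (the target proposes): the acquirer can get 600 next round, worth 0.49 × 600 = 294 now, so the target offers 294, keeping 306.

294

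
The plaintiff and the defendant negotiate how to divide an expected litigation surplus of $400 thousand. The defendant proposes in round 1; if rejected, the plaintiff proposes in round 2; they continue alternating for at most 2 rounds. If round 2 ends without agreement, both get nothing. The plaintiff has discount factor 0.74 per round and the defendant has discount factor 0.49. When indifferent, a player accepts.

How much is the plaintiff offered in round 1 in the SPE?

296

Round 2 (the plaintiff proposes): rejection yields 0 for the defendant; the plaintiff offers 0 and keeps 400.
Round 1 (the defendant proposes): the plaintiff can get 400 next round, worth 0.74 × 400 = 296 now; the defendant offers that and keeps 104.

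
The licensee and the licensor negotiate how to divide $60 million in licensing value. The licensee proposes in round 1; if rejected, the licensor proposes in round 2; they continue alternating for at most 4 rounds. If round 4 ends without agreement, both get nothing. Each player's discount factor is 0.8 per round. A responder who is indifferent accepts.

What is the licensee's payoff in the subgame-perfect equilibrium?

19.68

Round 4 (the licensor proposes): rejection yields 0 for the licensee; the licensor offers 0 and keeps 60.
Round 3 (the licensee proposes): the licensor can get 60 next round, worth 0.8 × 60 = 48 now, so the licensee offers 48, keeping 12.
Round 2 (the licensor proposes): the licensee can get 12 next round, worth 0.8 × 12 = 9.6 now; the licensor offers that and keeps 50.4.
Round 1 (the licensee proposes): the licensor can get 50.4 next round, worth 0.8 × 50.4 = 40.32 now. The licensee offers 40.32 and keeps 60 − 40.32 = 19.68.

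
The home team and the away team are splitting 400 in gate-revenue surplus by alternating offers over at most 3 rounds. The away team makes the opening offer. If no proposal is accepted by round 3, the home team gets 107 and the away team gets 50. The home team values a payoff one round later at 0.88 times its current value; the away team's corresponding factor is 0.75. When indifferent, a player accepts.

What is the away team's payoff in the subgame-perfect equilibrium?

Round 3 (the away team proposes): the home team gets 107 if talks fail, so the away team offers 107 and keeps 293.
Round 2 (the home team proposes): the away team can get 293 next round, worth 0.75 × 293 = 219.75 now, so the home team offers 219.75, keeping 180.25.
Round 1 (the away team proposes): the home team can get 180.25 next round, worth 0.88 × 180.25 = 158.62 now, so the away team offers 158.62, keeping 241.38.

241.38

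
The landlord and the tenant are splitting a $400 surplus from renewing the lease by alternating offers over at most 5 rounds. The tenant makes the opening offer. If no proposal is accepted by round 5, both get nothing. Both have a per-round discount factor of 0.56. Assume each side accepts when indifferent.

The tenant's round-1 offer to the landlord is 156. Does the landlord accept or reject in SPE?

Accept

Round 5 (the tenant proposes): rejection yields 0 for the landlord; the tenant offers 0 and keeps 400.
Round 4 (the landlord proposes): the tenant can get 400 next round, worth 0.56 × 400 = 224 now. The landlord offers 224 and keeps 400 − 224 = 176.
Round 3 (the tenant proposes): the landlord can get 176 next round, worth 0.56 × 176 = 98.56 now; the tenant offers that and keeps 301.44.
Round 2 (the landlord proposes): the tenant can get 301.44 next round, worth 0.56 × 301.44 = 168.8064 now; the landlord offers that and keeps 231.1936.
So by rejecting in round 1, the landlord gets 231.1936 next round, worth 0.56 × 231.1936 = 129.468416 now.
Offer 156 ≥ 129.468416, so the landlord accepts.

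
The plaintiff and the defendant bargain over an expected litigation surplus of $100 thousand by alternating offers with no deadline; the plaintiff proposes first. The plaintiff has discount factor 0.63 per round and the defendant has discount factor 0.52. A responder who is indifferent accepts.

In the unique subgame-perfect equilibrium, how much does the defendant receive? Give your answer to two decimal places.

28.61

Let x be the plaintiff's share when the plaintiff proposes and y be the defendant's share when the defendant proposes.
The defendant accepts iff offered ≥ 0.52·y, so x = 100 − 0.52y. Symmetrically y = 100 − 0.63x.
Substituting: x = 100 − 0.52(100 − 0.63x), giving x(1 − 0.63·0.52) = 100(1 − 0.52).
So x = 100 × 0.48 / 0.6724 ≈ 71.3861, and the defendant receives 100 − x ≈ 28.6139.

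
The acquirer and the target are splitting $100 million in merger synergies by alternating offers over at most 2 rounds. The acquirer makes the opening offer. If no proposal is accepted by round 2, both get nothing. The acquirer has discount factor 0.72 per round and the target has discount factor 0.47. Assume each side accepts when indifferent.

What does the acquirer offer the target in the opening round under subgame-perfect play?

Work backward from the last round.
Round 2 (the target proposes): rejection yields 0 for the acquirer; the target offers 0 and keeps 100.
Round 1 (the acquirer proposes): the target can get 100 next round, worth 0.47 × 100 = 47 now, so the acquirer offers 47, keeping 53.

47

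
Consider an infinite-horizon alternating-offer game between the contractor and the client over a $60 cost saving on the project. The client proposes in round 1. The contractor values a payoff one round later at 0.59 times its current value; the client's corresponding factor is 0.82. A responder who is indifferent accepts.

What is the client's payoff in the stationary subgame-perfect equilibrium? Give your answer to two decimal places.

47.66

Let x be the client's share when the client proposes and y be the contractor's share when the contractor proposes.
The contractor accepts iff offered ≥ 0.59·y, so x = 60 − 0.59y. Symmetrically y = 60 − 0.82x.
Substituting: x = 60 − 0.59(60 − 0.82x), giving x(1 − 0.82·0.59) = 60(1 − 0.59).
So x = 60 × 0.41 / 0.5162 ≈ 47.6559, and the contractor receives 60 − x ≈ 12.3441.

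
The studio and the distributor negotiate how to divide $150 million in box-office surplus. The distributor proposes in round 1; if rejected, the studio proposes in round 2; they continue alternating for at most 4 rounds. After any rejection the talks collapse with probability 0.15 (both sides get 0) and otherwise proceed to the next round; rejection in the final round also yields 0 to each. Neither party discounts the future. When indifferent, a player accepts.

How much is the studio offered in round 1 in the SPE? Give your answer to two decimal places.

Round 4 (the studio proposes): rejection yields 0 for the distributor; the studio offers 0 and keeps 150.
Round 3 (the distributor proposes): rejecting gives the studio an expected 0.85 × 150 = 127.5. The distributor offers 127.5 and keeps 150 − 127.5 = 22.5.
Round 2 (the studio proposes): rejecting gives the distributor an expected 0.85 × 22.5 = 19.125, so the studio offers 19.125, keeping 130.875.
Round 1 (the distributor proposes): rejecting gives the studio an expected 0.85 × 130.875 = 111.24375; the distributor offers that and keeps 38.75625.

111.24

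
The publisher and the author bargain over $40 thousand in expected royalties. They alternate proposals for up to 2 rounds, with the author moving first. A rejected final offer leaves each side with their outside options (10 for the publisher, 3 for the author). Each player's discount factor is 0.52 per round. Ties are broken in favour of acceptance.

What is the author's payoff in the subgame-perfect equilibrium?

20.76

Round 2 (the publisher proposes): the author gets 3 if talks fail, so the publisher offers 3 and keeps 37.
Round 1 (the author proposes): the publisher can get 37 next round, worth 0.52 × 37 = 19.24 now; the author offers that and keeps 20.76.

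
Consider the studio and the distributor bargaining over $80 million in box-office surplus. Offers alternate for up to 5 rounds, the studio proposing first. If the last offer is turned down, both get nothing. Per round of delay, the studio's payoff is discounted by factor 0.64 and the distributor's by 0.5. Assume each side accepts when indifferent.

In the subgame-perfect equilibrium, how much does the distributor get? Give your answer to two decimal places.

Round 5 (the studio proposes): the distributor will accept anything ≥ 0, so the studio offers 0 and keeps 80.
Round 4 (the distributor proposes): the studio can get 80 next round, worth 0.64 × 80 = 51.2 now. The distributor offers 51.2 and keeps 80 − 51.2 = 28.8.
Round 3 (the studio proposes): the distributor can get 28.8 next round, worth 0.5 × 28.8 = 14.4 now; the studio offers that and keeps 65.6.
Round 2 (the distributor proposes): the studio can get 65.6 next round, worth 0.64 × 65.6 = 41.984 now, so the distributor offers 41.984, keeping 38.016.
Round 1 (the studio proposes): the distributor can get 38.016 next round, worth 0.5 × 38.016 = 19.008 now, so the studio offers 19.008, keeping 60.992.

19.01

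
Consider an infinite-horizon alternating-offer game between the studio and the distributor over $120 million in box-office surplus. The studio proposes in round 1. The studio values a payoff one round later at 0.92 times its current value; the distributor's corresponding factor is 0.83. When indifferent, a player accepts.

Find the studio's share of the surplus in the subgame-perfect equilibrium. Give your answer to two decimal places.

In a stationary SPE each proposer offers the other exactly their discounted continuation value.
If the studio keeps x when proposing and the distributor keeps y when proposing, then x = 120 − 0.83y and y = 120 − 0.92x.
Solving: x = 120(1 − 0.83) / (1 − 0.92·0.83) = 20.4 / 0.2364 ≈ 86.2944.
The distributor gets 120 − 86.2944 ≈ 33.7056.

86.29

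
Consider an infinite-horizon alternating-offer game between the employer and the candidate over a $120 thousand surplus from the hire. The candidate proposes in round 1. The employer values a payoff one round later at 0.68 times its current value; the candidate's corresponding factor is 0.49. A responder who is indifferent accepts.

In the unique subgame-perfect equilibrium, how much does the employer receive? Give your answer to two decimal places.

Let x be the candidate's share when the candidate proposes and y be the employer's share when the employer proposes.
The employer accepts iff offered ≥ 0.68·y, so x = 120 − 0.68y. Symmetrically y = 120 − 0.49x.
Substituting: x = 120 − 0.68(120 − 0.49x), giving x(1 − 0.49·0.68) = 120(1 − 0.68).
So x = 120 × 0.32 / 0.6668 ≈ 57.5885, and the employer receives 120 − x ≈ 62.4115.

62.41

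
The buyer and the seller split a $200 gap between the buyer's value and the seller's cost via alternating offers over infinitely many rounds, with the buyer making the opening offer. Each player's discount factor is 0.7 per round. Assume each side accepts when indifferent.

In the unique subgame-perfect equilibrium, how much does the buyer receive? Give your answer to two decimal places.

When the buyer proposes, the seller accepts any offer worth at least 0.7 times what the seller would get by proposing next round; and vice versa.
This gives x = 200 − 0.7y and y = 200 − 0.7x, where x and y are each side's share when it proposes.
Hence (1 − 0.7·0.7)x = 200(1 − 0.7), i.e. 0.51·x = 60.
x ≈ 117.6471; the seller's share is 200 − x ≈ 82.3529.

117.65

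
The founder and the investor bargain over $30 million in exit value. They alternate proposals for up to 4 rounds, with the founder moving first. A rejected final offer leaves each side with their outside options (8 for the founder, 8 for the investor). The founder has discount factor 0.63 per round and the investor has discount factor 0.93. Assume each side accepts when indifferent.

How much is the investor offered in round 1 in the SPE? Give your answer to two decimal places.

Round 4 (the investor proposes): the founder gets 8 if talks fail, so the investor offers 8 and keeps 22.
Round 3 (the founder proposes): the investor can get 22 next round, worth 0.93 × 22 = 20.46 now, so the founder offers 20.46, keeping 9.54.
Round 2 (the investor proposes): the founder can get 9.54 next round, worth 0.63 × 9.54 = 6.0102 now, so the investor offers 6.0102, keeping 23.9898.
Round 1 (the founder proposes): the investor can get 23.9898 next round, worth 0.93 × 23.9898 = 22.310514 now. The founder offers 22.310514 and keeps 30 − 22.310514 = 7.689486.

22.31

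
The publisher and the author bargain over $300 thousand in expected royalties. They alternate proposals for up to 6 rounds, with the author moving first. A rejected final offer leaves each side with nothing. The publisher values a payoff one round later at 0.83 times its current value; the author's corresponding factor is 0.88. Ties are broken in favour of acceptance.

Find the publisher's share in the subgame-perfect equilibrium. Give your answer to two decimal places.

184.54

Round 6 (the publisher proposes): rejection yields 0 for the author; the publisher offers 0 and keeps 300.
Round 5 (the author proposes): the publisher can get 300 next round, worth 0.83 × 300 = 249 now, so the author offers 249, keeping 51.
Round 4 (the publisher proposes): the author can get 51 next round, worth 0.88 × 51 = 44.88 now, so the publisher offers 44.88, keeping 255.12.
Round 3 (the author proposes): the publisher can get 255.12 next round, worth 0.83 × 255.12 = 211.7496 now, so the author offers 211.7496, keeping 88.2504.
Round 2 (the publisher proposes): the author can get 88.2504 next round, worth 0.88 × 88.2504 = 77.660352 now, so the publisher offers 77.660352, keeping 222.339648.
Round 1 (the author proposes): the publisher can get 222.339648 next round, worth 0.83 × 222.339648 = 184.54190784 now, so the author offers 184.54190784, keeping 115.45809216.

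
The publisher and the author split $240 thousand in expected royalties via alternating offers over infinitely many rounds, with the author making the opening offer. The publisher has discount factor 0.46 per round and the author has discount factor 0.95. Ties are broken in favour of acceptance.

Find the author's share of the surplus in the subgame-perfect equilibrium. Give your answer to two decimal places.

230.20

Let x be the author's share when the author proposes and y be the publisher's share when the publisher proposes.
The publisher accepts iff offered ≥ 0.46·y, so x = 240 − 0.46y. Symmetrically y = 240 − 0.95x.
Substituting: x = 240 − 0.46(240 − 0.95x), giving x(1 − 0.95·0.46) = 240(1 − 0.46).
So x = 240 × 0.54 / 0.563 ≈ 230.1954, and the publisher receives 240 − x ≈ 9.8046.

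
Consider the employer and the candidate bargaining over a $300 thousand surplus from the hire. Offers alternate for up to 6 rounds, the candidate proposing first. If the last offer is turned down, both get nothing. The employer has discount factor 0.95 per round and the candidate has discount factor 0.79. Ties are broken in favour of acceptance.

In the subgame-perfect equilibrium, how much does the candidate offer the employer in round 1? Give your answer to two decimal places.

265.29

Round 6 (the employer proposes): the candidate will accept anything ≥ 0, so the employer offers 0 and keeps 300.
Round 5 (the candidate proposes): the employer can get 300 next round, worth 0.95 × 300 = 285 now, so the candidate offers 285, keeping 15.
Round 4 (the employer proposes): the candidate can get 15 next round, worth 0.79 × 15 = 11.85 now; the employer offers that and keeps 288.15.
Round 3 (the candidate proposes): the employer can get 288.15 next round, worth 0.95 × 288.15 = 273.7425 now; the candidate offers that and keeps 26.2575.
Round 2 (the employer proposes): the candidate can get 26.2575 next round, worth 0.79 × 26.2575 = 20.743425 now. The employer offers 20.743425 and keeps 300 − 20.743425 = 279.256575.
Round 1 (the candidate proposes): the employer can get 279.256575 next round, worth 0.95 × 279.256575 = 265.29374625 now; the candidate offers that and keeps 34.70625375.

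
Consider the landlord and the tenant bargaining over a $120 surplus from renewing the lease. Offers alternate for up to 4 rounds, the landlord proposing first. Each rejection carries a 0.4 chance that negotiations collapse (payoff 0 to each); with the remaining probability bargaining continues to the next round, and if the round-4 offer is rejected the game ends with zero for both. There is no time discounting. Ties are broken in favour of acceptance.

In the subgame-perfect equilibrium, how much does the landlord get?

By backward induction:
Round 4 (the tenant proposes): rejection yields 0 for the landlord; the tenant offers 0 and keeps 120.
Round 3 (the landlord proposes): rejecting gives the tenant an expected 0.6 × 120 = 72; the landlord offers that and keeps 48.
Round 2 (the tenant proposes): rejecting gives the landlord an expected 0.6 × 48 = 28.8. The tenant offers 28.8 and keeps 120 − 28.8 = 91.2.
Round 1 (the landlord proposes): rejecting gives the tenant an expected 0.6 × 91.2 = 54.72, so the landlord offers 54.72, keeping 65.28.

65.28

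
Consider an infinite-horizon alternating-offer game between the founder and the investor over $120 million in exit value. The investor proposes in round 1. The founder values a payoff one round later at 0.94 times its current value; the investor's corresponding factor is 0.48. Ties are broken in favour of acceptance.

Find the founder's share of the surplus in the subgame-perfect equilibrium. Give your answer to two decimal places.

In a stationary SPE each proposer offers the other exactly their discounted continuation value.
If the investor keeps x when proposing and the founder keeps y when proposing, then x = 120 − 0.94y and y = 120 − 0.48x.
Solving: x = 120(1 − 0.94) / (1 − 0.48·0.94) = 7.2 / 0.5488 ≈ 13.1195.
The founder gets 120 − 13.1195 ≈ 106.8805.

106.88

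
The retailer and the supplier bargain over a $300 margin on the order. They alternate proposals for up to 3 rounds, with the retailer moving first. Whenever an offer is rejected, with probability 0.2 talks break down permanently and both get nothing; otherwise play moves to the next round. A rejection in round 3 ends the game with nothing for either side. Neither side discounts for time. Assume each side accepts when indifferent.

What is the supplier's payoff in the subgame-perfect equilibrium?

By backward induction:
Round 3 (the retailer proposes): rejection yields 0 for the supplier; the retailer offers 0 and keeps 300.
Round 2 (the supplier proposes): rejecting gives the retailer an expected 0.8 × 300 = 240. The supplier offers 240 and keeps 300 − 240 = 60.
Round 1 (the retailer proposes): rejecting gives the supplier an expected 0.8 × 60 = 48, so the retailer offers 48, keeping 252.

48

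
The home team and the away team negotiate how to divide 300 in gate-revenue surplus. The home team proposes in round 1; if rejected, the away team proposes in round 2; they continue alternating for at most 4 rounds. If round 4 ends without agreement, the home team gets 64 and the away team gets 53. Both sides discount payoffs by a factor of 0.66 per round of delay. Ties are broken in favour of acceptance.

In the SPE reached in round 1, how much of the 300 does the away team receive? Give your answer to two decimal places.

135.17

Round 4 (the away team proposes): the home team gets 64 if talks fail, so the away team offers 64 and keeps 236.
Round 3 (the home team proposes): the away team can get 236 next round, worth 0.66 × 236 = 155.76 now, so the home team offers 155.76, keeping 144.24.
Round 2 (the away team proposes): the home team can get 144.24 next round, worth 0.66 × 144.24 = 95.1984 now. The away team offers 95.1984 and keeps 300 − 95.1984 = 204.8016.
Round 1 (the home team proposes): the away team can get 204.8016 next round, worth 0.66 × 204.8016 = 135.169056 now. The home team offers 135.169056 and keeps 300 − 135.169056 = 164.830944.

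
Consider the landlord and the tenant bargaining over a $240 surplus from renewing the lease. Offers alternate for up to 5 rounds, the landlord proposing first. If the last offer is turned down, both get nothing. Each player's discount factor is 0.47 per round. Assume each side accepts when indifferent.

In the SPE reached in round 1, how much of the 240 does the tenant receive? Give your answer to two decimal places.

72.99

Round 5 (the landlord proposes): rejection yields 0 for the tenant; the landlord offers 0 and keeps 240.
Round 4 (the tenant proposes): the landlord can get 240 next round, worth 0.47 × 240 = 112.8 now. The tenant offers 112.8 and keeps 240 − 112.8 = 127.2.
Round 3 (the landlord proposes): the tenant can get 127.2 next round, worth 0.47 × 127.2 = 59.784 now. The landlord offers 59.784 and keeps 240 − 59.784 = 180.216.
Round 2 (the tenant proposes): the landlord can get 180.216 next round, worth 0.47 × 180.216 = 84.70152 now, so the tenant offers 84.70152, keeping 155.29848.
Round 1 (the landlord proposes): the tenant can get 155.29848 next round, worth 0.47 × 155.29848 = 72.9902856 now, so the landlord offers 72.9902856, keeping 167.0097144.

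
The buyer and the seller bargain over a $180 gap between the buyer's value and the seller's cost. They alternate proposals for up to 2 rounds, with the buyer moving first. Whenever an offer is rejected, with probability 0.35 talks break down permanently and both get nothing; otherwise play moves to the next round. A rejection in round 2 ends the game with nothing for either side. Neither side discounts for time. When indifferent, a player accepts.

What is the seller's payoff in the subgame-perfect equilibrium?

117

Round 2 (the seller proposes): rejection yields 0 for the buyer; the seller offers 0 and keeps 180.
Round 1 (the buyer proposes): rejecting gives the seller an expected 0.65 × 180 = 117. The buyer offers 117 and keeps 180 − 117 = 63.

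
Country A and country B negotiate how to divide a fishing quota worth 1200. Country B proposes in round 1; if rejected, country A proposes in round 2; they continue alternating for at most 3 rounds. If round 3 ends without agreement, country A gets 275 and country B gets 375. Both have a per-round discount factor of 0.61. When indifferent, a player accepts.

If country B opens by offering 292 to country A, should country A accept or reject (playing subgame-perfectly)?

Round 3 (country B proposes): country A gets 275 if talks fail, so country B offers 275 and keeps 925.
Round 2 (country A proposes): country B can get 925 next round, worth 0.61 × 925 = 564.25 now; country A offers that and keeps 635.75.
So by rejecting in round 1, country A gets 635.75 next round, worth 0.61 × 635.75 = 387.8075 now.
Offer 292 < 387.8075, so country A rejects.

Reject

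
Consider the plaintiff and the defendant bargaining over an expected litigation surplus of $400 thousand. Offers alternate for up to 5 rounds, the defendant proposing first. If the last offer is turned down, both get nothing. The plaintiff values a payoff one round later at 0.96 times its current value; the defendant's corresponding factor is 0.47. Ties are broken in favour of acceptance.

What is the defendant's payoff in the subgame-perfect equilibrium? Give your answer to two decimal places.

104.65

Round 5 (the defendant proposes): rejection yields 0 for the plaintiff; the defendant offers 0 and keeps 400.
Round 4 (the plaintiff proposes): the defendant can get 400 next round, worth 0.47 × 400 = 188 now. The plaintiff offers 188 and keeps 400 − 188 = 212.
Round 3 (the defendant proposes): the plaintiff can get 212 next round, worth 0.96 × 212 = 203.52 now, so the defendant offers 203.52, keeping 196.48.
Round 2 (the plaintiff proposes): the defendant can get 196.48 next round, worth 0.47 × 196.48 = 92.3456 now; the plaintiff offers that and keeps 307.6544.
Round 1 (the defendant proposes): the plaintiff can get 307.6544 next round, worth 0.96 × 307.6544 = 295.348224 now; the defendant offers that and keeps 104.651776.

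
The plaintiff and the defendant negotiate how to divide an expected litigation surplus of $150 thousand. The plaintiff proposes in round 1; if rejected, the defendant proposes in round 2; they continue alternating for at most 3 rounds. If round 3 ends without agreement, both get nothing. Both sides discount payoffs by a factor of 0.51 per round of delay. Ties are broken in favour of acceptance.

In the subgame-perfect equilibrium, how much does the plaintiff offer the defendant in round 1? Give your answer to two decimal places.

By backward induction:
Round 3 (the plaintiff proposes): the defendant will accept anything ≥ 0, so the plaintiff offers 0 and keeps 150.
Round 2 (the defendant proposes): the plaintiff can get 150 next round, worth 0.51 × 150 = 76.5 now, so the defendant offers 76.5, keeping 73.5.
Round 1 (the plaintiff proposes): the defendant can get 73.5 next round, worth 0.51 × 73.5 = 37.485 now. The plaintiff offers 37.485 and keeps 150 − 37.485 = 112.515.

37.49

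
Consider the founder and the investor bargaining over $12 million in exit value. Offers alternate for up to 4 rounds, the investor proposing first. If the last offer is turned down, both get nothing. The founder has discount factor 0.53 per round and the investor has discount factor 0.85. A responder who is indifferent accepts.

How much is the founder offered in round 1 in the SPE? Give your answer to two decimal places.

Round 4 (the founder proposes): the investor will accept anything ≥ 0, so the founder offers 0 and keeps 12.
Round 3 (the investor proposes): the founder can get 12 next round, worth 0.53 × 12 = 6.36 now. The investor offers 6.36 and keeps 12 − 6.36 = 5.64.
Round 2 (the founder proposes): the investor can get 5.64 next round, worth 0.85 × 5.64 = 4.794 now, so the founder offers 4.794, keeping 7.206.
Round 1 (the investor proposes): the founder can get 7.206 next round, worth 0.53 × 7.206 = 3.81918 now; the investor offers that and keeps 8.18082.

3.82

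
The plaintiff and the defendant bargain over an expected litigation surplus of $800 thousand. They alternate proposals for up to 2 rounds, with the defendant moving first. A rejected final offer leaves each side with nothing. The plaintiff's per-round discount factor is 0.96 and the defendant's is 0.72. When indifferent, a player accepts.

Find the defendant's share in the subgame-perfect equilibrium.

Round 2 (the plaintiff proposes): rejection yields 0 for the defendant; the plaintiff offers 0 and keeps 800.
Round 1 (the defendant proposes): the plaintiff can get 800 next round, worth 0.96 × 800 = 768 now, so the defendant offers 768, keeping 32.

32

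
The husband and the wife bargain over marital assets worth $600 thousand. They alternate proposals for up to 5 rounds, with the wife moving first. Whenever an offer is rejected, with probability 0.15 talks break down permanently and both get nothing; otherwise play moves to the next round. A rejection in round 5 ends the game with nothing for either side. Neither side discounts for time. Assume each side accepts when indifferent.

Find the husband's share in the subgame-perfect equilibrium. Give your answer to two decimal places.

By backward induction:
Round 5 (the wife proposes): the husband will accept anything ≥ 0, so the wife offers 0 and keeps 600.
Round 4 (the husband proposes): rejecting gives the wife an expected 0.85 × 600 = 510, so the husband offers 510, keeping 90.
Round 3 (the wife proposes): rejecting gives the husband an expected 0.85 × 90 = 76.5. The wife offers 76.5 and keeps 600 − 76.5 = 523.5.
Round 2 (the husband proposes): rejecting gives the wife an expected 0.85 × 523.5 = 444.975; the husband offers that and keeps 155.025.
Round 1 (the wife proposes): rejecting gives the husband an expected 0.85 × 155.025 = 131.77125. The wife offers 131.77125 and keeps 600 − 131.77125 = 468.22875.

131.77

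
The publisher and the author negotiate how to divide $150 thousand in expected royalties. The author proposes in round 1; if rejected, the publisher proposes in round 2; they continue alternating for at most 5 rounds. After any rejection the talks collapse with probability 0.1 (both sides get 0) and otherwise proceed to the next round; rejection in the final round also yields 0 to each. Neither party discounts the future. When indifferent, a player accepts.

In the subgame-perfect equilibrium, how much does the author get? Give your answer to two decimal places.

125.57

By backward induction:
Round 5 (the author proposes): the publisher will accept anything ≥ 0, so the author offers 0 and keeps 150.
Round 4 (the publisher proposes): rejecting gives the author an expected 0.9 × 150 = 135, so the publisher offers 135, keeping 15.
Round 3 (the author proposes): rejecting gives the publisher an expected 0.9 × 15 = 13.5; the author offers that and keeps 136.5.
Round 2 (the publisher proposes): rejecting gives the author an expected 0.9 × 136.5 = 122.85; the publisher offers that and keeps 27.15.
Round 1 (the author proposes): rejecting gives the publisher an expected 0.9 × 27.15 = 24.435; the author offers that and keeps 125.565.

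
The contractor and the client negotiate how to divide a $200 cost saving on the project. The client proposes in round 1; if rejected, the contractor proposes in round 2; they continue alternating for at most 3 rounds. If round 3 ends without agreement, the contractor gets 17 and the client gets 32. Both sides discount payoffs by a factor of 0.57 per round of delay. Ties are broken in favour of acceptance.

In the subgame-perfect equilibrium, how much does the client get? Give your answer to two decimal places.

145.46

Round 3 (the client proposes): the contractor gets 17 if talks fail, so the client offers 17 and keeps 183.
Round 2 (the contractor proposes): the client can get 183 next round, worth 0.57 × 183 = 104.31 now. The contractor offers 104.31 and keeps 200 − 104.31 = 95.69.
Round 1 (the client proposes): the contractor can get 95.69 next round, worth 0.57 × 95.69 = 54.5433 now, so the client offers 54.5433, keeping 145.4567.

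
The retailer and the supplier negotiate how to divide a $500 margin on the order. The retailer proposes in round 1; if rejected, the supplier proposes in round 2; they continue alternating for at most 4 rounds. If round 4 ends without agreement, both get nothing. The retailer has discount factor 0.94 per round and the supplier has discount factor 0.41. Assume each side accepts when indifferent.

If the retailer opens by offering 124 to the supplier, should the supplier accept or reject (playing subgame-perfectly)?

Accept

Round 4 (the supplier proposes): the retailer will accept anything ≥ 0, so the supplier offers 0 and keeps 500.
Round 3 (the retailer proposes): the supplier can get 500 next round, worth 0.41 × 500 = 205 now. The retailer offers 205 and keeps 500 − 205 = 295.
Round 2 (the supplier proposes): the retailer can get 295 next round, worth 0.94 × 295 = 277.3 now; the supplier offers that and keeps 222.7.
So by rejecting in round 1, the supplier gets 222.7 next round, worth 0.41 × 222.7 = 91.307 now.
Offer 124 ≥ 91.307, so the supplier accepts.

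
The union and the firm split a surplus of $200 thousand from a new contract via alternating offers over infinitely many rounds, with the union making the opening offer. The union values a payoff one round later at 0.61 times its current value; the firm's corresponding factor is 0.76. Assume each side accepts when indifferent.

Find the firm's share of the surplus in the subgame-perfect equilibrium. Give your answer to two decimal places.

110.51

In a stationary SPE each proposer offers the other exactly their discounted continuation value.
If the union keeps x when proposing and the firm keeps y when proposing, then x = 200 − 0.76y and y = 200 − 0.61x.
Solving: x = 200(1 − 0.76) / (1 − 0.61·0.76) = 48 / 0.5364 ≈ 89.4855.
The firm gets 200 − 89.4855 ≈ 110.5145.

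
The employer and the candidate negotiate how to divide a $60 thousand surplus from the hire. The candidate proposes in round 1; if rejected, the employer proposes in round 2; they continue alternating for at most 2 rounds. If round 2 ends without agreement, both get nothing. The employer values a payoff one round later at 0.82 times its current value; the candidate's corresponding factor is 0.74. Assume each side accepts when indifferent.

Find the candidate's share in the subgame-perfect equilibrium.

10.8

Round 2 (the employer proposes): rejection yields 0 for the candidate; the employer offers 0 and keeps 60.
Round 1 (the candidate proposes): the employer can get 60 next round, worth 0.82 × 60 = 49.2 now; the candidate offers that and keeps 10.8.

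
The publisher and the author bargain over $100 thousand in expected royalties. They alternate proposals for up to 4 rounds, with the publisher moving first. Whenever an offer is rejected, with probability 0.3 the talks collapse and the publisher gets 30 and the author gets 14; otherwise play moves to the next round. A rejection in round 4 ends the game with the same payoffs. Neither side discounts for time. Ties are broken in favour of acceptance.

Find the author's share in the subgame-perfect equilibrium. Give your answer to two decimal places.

By backward induction:
Round 4 (the author proposes): the publisher gets 30 if talks fail, so the author offers 30 and keeps 70.
Round 3 (the publisher proposes): rejecting gives the author an expected 0.7 × 70 + 0.3 × 14 = 53.2, so the publisher offers 53.2, keeping 46.8.
Round 2 (the author proposes): rejecting gives the publisher an expected 0.7 × 46.8 + 0.3 × 30 = 41.76, so the author offers 41.76, keeping 58.24.
Round 1 (the publisher proposes): rejecting gives the author an expected 0.7 × 58.24 + 0.3 × 14 = 44.968, so the publisher offers 44.968, keeping 55.032.

44.97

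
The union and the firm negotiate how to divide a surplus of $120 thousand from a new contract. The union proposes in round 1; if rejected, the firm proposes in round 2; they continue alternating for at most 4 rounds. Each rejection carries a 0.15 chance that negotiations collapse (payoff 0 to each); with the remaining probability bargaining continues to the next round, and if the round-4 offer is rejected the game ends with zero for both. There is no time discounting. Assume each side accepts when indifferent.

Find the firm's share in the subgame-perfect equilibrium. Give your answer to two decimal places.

By backward induction:
Round 4 (the firm proposes): the union will accept anything ≥ 0, so the firm offers 0 and keeps 120.
Round 3 (the union proposes): rejecting gives the firm an expected 0.85 × 120 = 102. The union offers 102 and keeps 120 − 102 = 18.
Round 2 (the firm proposes): rejecting gives the union an expected 0.85 × 18 = 15.3, so the firm offers 15.3, keeping 104.7.
Round 1 (the union proposes): rejecting gives the firm an expected 0.85 × 104.7 = 88.995, so the union offers 88.995, keeping 31.005.

89.00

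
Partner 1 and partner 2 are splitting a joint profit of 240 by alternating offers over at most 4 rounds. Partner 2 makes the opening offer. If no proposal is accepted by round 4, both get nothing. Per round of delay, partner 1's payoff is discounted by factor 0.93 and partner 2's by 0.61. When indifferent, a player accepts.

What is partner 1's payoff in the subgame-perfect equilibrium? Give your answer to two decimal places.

213.67

Round 4 (partner 1 proposes): partner 2 will accept anything ≥ 0, so partner 1 offers 0 and keeps 240.
Round 3 (partner 2 proposes): partner 1 can get 240 next round, worth 0.93 × 240 = 223.2 now, so partner 2 offers 223.2, keeping 16.8.
Round 2 (partner 1 proposes): partner 2 can get 16.8 next round, worth 0.61 × 16.8 = 10.248 now; partner 1 offers that and keeps 229.752.
Round 1 (partner 2 proposes): partner 1 can get 229.752 next round, worth 0.93 × 229.752 = 213.66936 now; partner 2 offers that and keeps 26.33064.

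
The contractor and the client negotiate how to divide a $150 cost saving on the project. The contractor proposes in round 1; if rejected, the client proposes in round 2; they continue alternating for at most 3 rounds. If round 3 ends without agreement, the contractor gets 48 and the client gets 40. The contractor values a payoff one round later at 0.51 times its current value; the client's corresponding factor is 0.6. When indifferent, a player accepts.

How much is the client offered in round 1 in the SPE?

Round 3 (the contractor proposes): the client gets 40 if talks fail, so the contractor offers 40 and keeps 110.
Round 2 (the client proposes): the contractor can get 110 next round, worth 0.51 × 110 = 56.1 now; the client offers that and keeps 93.9.
Round 1 (the contractor proposes): the client can get 93.9 next round, worth 0.6 × 93.9 = 56.34 now. The contractor offers 56.34 and keeps 150 − 56.34 = 93.66.

56.34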